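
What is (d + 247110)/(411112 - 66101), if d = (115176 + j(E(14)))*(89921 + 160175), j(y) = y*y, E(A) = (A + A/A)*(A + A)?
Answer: 72922238406/345011 ≈ 2.1136e+5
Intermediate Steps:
E(A) = 2*A*(1 + A) (E(A) = (A + 1)*(2*A) = (1 + A)*(2*A) = 2*A*(1 + A))
j(y) = y**2
d = 72921991296 (d = (115176 + (2*14*(1 + 14))**2)*(89921 + 160175) = (115176 + (2*14*15)**2)*250096 = (115176 + 420**2)*250096 = (115176 + 176400)*250096 = 291576*250096 = 72921991296)
(d + 247110)/(411112 - 66101) = (72921991296 + 247110)/(411112 - 66101) = 72922238406/345011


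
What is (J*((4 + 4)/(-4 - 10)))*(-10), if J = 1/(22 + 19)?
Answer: 40/287 ≈ 0.13937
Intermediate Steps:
J = 1/41 ≈ 0.024390
(J*((4 + 4)/(-4 - 10)))*(-10) = (((4 + 4)/(-4 - 10))/41)*(-10) = ((8/(-14))/41)*(-10) = ((8*(-1/14))/41)*(-10) = ((1/41)*(-4/7))*(-10) = -4/287*(-10) = 40/287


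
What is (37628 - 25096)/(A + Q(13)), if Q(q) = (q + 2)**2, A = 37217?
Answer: 6266/18721 ≈ 0.33470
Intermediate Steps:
Q(q) = (2 + q)**2
(37628 - 25096)/(A + Q(13)) = (37628 - 25096)/(37217 + (2 + 13)**2) = 12532/(37217 + 15**2) = 12532/(37217 + 225) = 12532/37442 = 12532*(1/37442) = 6266/18721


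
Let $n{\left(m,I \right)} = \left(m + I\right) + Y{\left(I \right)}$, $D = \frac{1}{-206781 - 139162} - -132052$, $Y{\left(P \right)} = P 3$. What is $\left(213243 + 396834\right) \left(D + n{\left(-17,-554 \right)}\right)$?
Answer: $\frac{2107580184675564}{26611} \approx 7.92 \cdot 10^{10}$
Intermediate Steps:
$Y{\left(P \right)} = 3 P$
$D = \frac{45682465035}{345943}$ ($D = \frac{1}{-345943} + 132052 = - \frac{1}{345943} + 132052 = \frac{45682465035}{345943} \approx 1.3205 \cdot 10^{5}$)
$n{\left(m,I \right)} = m + 4 I$ ($n{\left(m,I \right)} = \left(m + I\right) + 3 I = \left(I + m\right) + 3 I = m + 4 I$)
$\left(213243 + 396834\right) \left(D + n{\left(-17,-554 \right)}\right) = \left(213243 + 396834\right) \left(\frac{45682465035}{345943} + \left(-17 + 4 \left(-554\right)\right)\right) = 610077 \left(\frac{45682465035}{345943} - 2233\right) = 610077 \cdot \frac{44909974316}{345943} = \frac{2107580184675564}{26611}$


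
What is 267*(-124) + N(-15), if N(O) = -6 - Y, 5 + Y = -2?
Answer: -33107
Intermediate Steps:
Y = -7 (Y = -5 - 2 = -7)
N(O) = 1 (N(O) = -6 - 1*(-7) = -6 + 7 = 1)
267*(-124) + N(-15) = 267*(-124) + 1 = -33108 + 1 = -33107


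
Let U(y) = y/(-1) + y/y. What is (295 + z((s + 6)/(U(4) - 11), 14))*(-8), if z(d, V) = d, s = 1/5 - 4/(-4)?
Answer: -82456/35 ≈ -2355.9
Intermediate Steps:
U(y) = 1 - y (U(y) = y*(-1) + 1 = -y + 1 = 1 - y)
s = 6/5 (s = 1*(⅕) - 4*(-¼) = ⅕ + 1 = 6/5 ≈ 1.2000)
(295 + z((s + 6)/(U(4) - 11), 14))*(-8) = (295 + (6/5 + 6)/((1 - 1*4) - 11))*(-8) = (295 + 36/(5*((1 - 4) - 11)))*(-8) = (295 + 36/(5*(-3 - 11)))*(-8) = (295 + (36/5)/(-14))*(-8) = (295 + (36/5)*(-1/14))*(-8) = (295 - 18/35)*(-8) = (10307/35)*(-8) = -82456/35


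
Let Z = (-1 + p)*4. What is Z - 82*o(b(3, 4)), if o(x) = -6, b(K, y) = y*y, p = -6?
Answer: 464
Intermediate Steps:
b(K, y) = y**2
Z = -28 (Z = (-1 - 6)*4 = -7*4 = -28)
Z - 82*o(b(3, 4)) = -28 - 82*(-6) = -28 + 492 = 464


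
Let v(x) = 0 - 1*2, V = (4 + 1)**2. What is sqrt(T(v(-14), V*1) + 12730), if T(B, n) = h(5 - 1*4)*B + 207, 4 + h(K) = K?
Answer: 43*sqrt(7) ≈ 113.77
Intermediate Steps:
V = 25 (V = 5**2 = 25)
v(x) = -2 (v(x) = 0 - 2 = -2)
h(K) = -4 + K
T(B, n) = 207 - 3*B (T(B, n) = (-4 + (5 - 1*4))*B + 207 = (-4 + (5 - 4))*B + 207 = (-4 + 1)*B + 207 = -3*B + 207 = 207 - 3*B)
sqrt(T(v(-14), V*1) + 12730) = sqrt((207 - 3*(-2)) + 12730) = sqrt((207 + 6) + 12730) = sqrt(213 + 12730) = sqrt(12943) = 43*sqrt(7)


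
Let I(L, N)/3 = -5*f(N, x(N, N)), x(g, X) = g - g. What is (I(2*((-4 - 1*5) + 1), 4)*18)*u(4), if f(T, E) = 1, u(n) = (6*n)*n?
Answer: -25920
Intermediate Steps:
u(n) = 6*n**2
x(g, X) = 0
I(L, N) = -15 (I(L, N) = 3*(-5*1) = 3*(-5) = -15)
(I(2*((-4 - 1*5) + 1), 4)*18)*u(4) = (-15*18)*(6*4**2) = -1620*16 = -270*96 = -25920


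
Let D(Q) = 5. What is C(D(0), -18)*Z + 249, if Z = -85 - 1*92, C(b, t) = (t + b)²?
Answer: -29664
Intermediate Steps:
C(b, t) = (b + t)²
Z = -177 (Z = -85 - 92 = -177)
C(D(0), -18)*Z + 249 = (5 - 18)²*(-177) + 249 = (-13)²*(-177) + 249 = 169*(-177) + 249 = -29913 + 249 = -29664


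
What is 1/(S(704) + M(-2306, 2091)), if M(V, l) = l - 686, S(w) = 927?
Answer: 1/2332 ≈ 0.00042882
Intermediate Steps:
M(V, l) = -686 + l
1/(S(704) + M(-2306, 2091)) = 1/(927 + (-686 + 2091)) = 1/(927 + 1405) = 1/2332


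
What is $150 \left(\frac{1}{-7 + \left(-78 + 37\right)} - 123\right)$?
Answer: $- \frac{147625}{8} \approx -18453.0$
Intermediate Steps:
$150 \left(\frac{1}{-7 + \left(-78 + 37\right)} - 123\right) = 150 \left(\frac{1}{-7 - 41} - 123\right) = 150 \left(\frac{1}{-48} - 123\right) = 150 \left(- \frac{1}{48} - 123\right) = 150 \left(- \frac{5905}{48}\right) = - \frac{147625}{8}$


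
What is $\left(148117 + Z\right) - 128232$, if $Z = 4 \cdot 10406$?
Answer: $61509$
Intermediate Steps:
$Z = 41624$
$\left(148117 + Z\right) - 128232 = \left(148117 + 41624\right) - 128232 = 189741 - 128232 = 61509$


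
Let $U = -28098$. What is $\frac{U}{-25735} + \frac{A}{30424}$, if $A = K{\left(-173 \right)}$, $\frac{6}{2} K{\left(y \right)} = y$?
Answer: $\frac{2560108501}{2348884920} \approx 1.0899$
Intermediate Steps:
$K{\left(y \right)} = \frac{y}{3}$
$A = - \frac{173}{3}$ ($A = \frac{1}{3} \left(-173\right) = - \frac{173}{3} \approx -57.667$)
$\frac{U}{-25735} + \frac{A}{30424} = - \frac{28098}{-25735} - \frac{173}{3 \cdot 30424} = \left(-28098\right) \left(- \frac{1}{25735}\right) - \frac{173}{91272} = \frac{28098}{25735} - \frac{173}{91272} = \frac{2560108501}{2348884920}$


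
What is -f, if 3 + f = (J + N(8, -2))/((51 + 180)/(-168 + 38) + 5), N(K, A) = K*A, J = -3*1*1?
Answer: 3727/419 ≈ 8.8950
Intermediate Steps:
J = -3 (J = -3*1 = -3)
N(K, A) = A*K
f = -3727/419 (f = -3 + (-3 - 2*8)/((51 + 180)/(-168 + 38) + 5) = -3 + (-3 - 16)/(231/(-130) + 5) = -3 - 19/(231*(-1/130) + 5) = -3 - 19/(-231/130 + 5) = -3 - 19/419/130 = -3 - 19*130/419 = -3 - 2470/419 = -3727/419 ≈ -8.8950)
-f = -1*(-3727/419) = 3727/419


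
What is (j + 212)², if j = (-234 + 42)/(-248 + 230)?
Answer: 446224/9 ≈ 49580.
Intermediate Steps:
j = 32/3 (j = -192/(-18) = -192*(-1/18) = 32/3 ≈ 10.667)
(j + 212)² = (32/3 + 212)² = (668/3)² = 446224/9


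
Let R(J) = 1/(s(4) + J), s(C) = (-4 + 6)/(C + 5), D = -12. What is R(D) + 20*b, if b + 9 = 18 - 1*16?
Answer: -14849/106 ≈ -140.08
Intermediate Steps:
b = -7 (b = -9 + (18 - 1*16) = -9 + (18 - 16) = -9 + 2 = -7)
s(C) = 2/(5 + C)
R(J) = 1/(2/9 + J) (R(J) = 1/(2/(5 + 4) + J) = 1/(2/9 + J))
R(D) + 20*b = 9/(2 + 9*(-12)) + 20*(-7) = 9/(2 - 108) - 140 = 9/(-106) - 140 = 9*(-1/106) - 140 = -9/106 - 140 = -14849/106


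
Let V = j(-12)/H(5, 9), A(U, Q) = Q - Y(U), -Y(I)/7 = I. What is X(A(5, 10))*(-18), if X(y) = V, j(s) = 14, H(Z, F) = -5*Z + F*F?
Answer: -9/2 ≈ -4.5000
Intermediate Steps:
H(Z, F) = F² - 5*Z (H(Z, F) = -5*Z + F² = F² - 5*Z)
Y(I) = -7*I
A(U, Q) = Q + 7*U (A(U, Q) = Q - (-7)*U = Q + 7*U)
V = ¼ (V = 14/(9² - 5*5) = 14/(81 - 25) = 14/56 = 14*(1/56) = ¼ ≈ 0.25000)
X(y) = ¼
X(A(5, 10))*(-18) = (¼)*(-18) = -9/2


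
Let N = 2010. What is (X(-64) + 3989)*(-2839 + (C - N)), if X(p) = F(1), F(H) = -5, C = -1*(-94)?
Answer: -18943920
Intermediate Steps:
C = 94
X(p) = -5
(X(-64) + 3989)*(-2839 + (C - N)) = (-5 + 3989)*(-2839 + (94 - 1*2010)) = 3984*(-2839 + (94 - 2010)) = 3984*(-2839 - 1916) = 3984*(-4755) = -18943920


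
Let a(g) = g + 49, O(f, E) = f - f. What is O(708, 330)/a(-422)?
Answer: 0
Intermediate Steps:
O(f, E) = 0
a(g) = 49 + g
O(708, 330)/a(-422) = 0/(49 - 422) = 0/(-373) = 0*(-1/373) = 0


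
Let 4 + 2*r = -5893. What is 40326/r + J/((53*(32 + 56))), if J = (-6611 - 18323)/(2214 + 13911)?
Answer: -3032870999899/221747839500 ≈ -13.677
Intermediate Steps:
r = -5897/2 (r = -2 + (½)*(-5893) = -2 - 5893/2 = -5897/2 ≈ -2948.5)
J = -24934/16125 ≈ -1.5463
40326/r + J/((53*(32 + 56))) = 40326/(-5897/2) - 24934*1/(53*(32 + 56))/16125 = 40326*(-2/5897) - 24934/(16125*(53*88)) = -80652/5897 - 24934/16125/4664 = -80652/5897 - 24934/16125*1/4664 = -80652/5897 - 12467/37603500 = -3032870999899/221747839500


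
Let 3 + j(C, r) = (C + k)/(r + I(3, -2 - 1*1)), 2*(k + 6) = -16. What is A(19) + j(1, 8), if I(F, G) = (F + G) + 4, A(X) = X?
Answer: 179/12 ≈ 14.917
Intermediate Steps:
k = -14 (k = -6 + (½)*(-16) = -6 - 8 = -14)
I(F, G) = 4 + F + G
j(C, r) = -3 + (-14 + C)/(4 + r) (j(C, r) = -3 + (C - 14)/(r + (4 + 3 + (-2 - 1*1))) = -3 + (-14 + C)/(r + (4 + 3 + (-2 - 1))) = -3 + (-14 + C)/(r + (4 + 3 - 3)) = -3 + (-14 + C)/(r + 4) = -3 + (-14 + C)/(4 + r))
A(19) + j(1, 8) = 19 + (-26 + 1 - 3*8)/(4 + 8) = 19 + (-26 + 1 - 24)/12 = 19 + (1/12)*(-49) = 19 - 49/12 = 179/12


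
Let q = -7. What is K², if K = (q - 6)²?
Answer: 28561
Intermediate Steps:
K = 169 (K = (-7 - 6)² = (-13)² = 169)
K² = 169² = 28561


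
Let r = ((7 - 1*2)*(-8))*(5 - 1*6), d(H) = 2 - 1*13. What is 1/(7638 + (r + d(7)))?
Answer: 1/7667 ≈ 0.00013043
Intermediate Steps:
d(H) = -11 (d(H) = 2 - 13 = -11)
r = 40 (r = ((7 - 2)*(-8))*(5 - 6) = (5*(-8))*(-1) = -40*(-1) = 40)
1/(7638 + (r + d(7))) = 1/(7638 + (40 - 11)) = 1/(7638 + 29) = 1/7667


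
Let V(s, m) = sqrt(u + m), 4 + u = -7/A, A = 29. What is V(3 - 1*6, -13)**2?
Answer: -500/29 ≈ -17.241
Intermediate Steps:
u = -123/29 (u = -4 - 7/29 = -123/29 ≈ -4.2414)
V(s, m) = sqrt(-123/29 + m)
V(3 - 1*6, -13)**2 = (sqrt(-3567 + 841*(-13))/29)**2 = (sqrt(-3567 - 10933)/29)**2 = (sqrt(-14500)/29)**2 = ((10*I*sqrt(145))/29)**2 = (10*I*sqrt(145)/29)**2 = -500/29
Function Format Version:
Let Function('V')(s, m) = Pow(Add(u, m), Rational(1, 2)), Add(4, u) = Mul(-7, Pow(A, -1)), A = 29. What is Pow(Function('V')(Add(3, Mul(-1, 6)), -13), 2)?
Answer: Rational(-500, 29) ≈ -17.241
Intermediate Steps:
u = Rational(-123, 29) (u = Add(-4, Mul(-7, Pow(29, -1))) = Add(-4, Mul(-7, Rational(1, 29))) = Add(-4, Rational(-7, 29)) = Rational(-123, 29) ≈ -4.2414)
Function('V')(s, m) = Pow(Add(Rational(-123, 29), m), Rational(1, 2))
Pow(Function('V')(Add(3, Mul(-1, 6)), -13), 2) = Pow(Mul(Rational(1, 29), Pow(Add(-3567, Mul(841, -13)), Rational(1, 2))), 2) = Pow(Mul(Rational(1, 29), Pow(Add(-3567, -10933), Rational(1, 2))), 2) = Pow(Mul(Rational(1, 29), Pow(-14500, Rational(1, 2))), 2) = Pow(Mul(Rational(1, 29), Mul(10, I, Pow(145, Rational(1, 2)))), 2) = Pow(Mul(Rational(10, 29), I, Pow(145, Rational(1, 2))), 2) = Rational(-500, 29)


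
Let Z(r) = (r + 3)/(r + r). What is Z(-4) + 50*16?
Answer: 6401/8 ≈ 800.13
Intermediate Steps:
Z(r) = (3 + r)/(2*r) (Z(r) = (3 + r)/((2*r)) = (3 + r)*(1/(2*r)) = (3 + r)/(2*r))
Z(-4) + 50*16 = (½)*(3 - 4)/(-4) + 50*16 = (½)*(-¼)*(-1) + 800 = ⅛ + 800 = 6401/8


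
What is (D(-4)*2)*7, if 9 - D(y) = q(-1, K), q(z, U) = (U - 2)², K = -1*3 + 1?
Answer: -98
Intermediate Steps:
K = -2 (K = -3 + 1 = -2)
q(z, U) = (-2 + U)²
D(y) = -7 (D(y) = 9 - (-2 - 2)² = 9 - 1*(-4)² = 9 - 1*16 = 9 - 16 = -7)
(D(-4)*2)*7 = -7*2*7 = -14*7 = -98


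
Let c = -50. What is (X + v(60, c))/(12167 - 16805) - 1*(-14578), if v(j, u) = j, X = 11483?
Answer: 67601221/4638 ≈ 14576.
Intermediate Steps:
(X + v(60, c))/(12167 - 16805) - 1*(-14578) = (11483 + 60)/(12167 - 16805) - 1*(-14578) = 11543/(-4638) + 14578 = 11543*(-1/4638) + 14578 = -11543/4638 + 14578 = 67601221/4638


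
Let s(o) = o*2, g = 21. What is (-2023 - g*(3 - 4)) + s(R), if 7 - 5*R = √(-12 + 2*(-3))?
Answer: -9996/5 - 6*I*√2/5 ≈ -1999.2 - 1.6971*I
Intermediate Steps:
R = 7/5 - 3*I*√2/5 (R = 7/5 - √(-12 + 2*(-3))/5 = 7/5 - √(-12 - 6)/5 = 7/5 - 3*I*√2/5 ≈ 1.4 - 0.84853*I)
s(o) = 2*o
(-2023 - g*(3 - 4)) + s(R) = (-2023 - 21*(3 - 4)) + 2*(7/5 - 3*I*√2/5) = (-2023 - 21*(-1)) + (14/5 - 6*I*√2/5) = (-2023 - 1*(-21)) + (14/5 - 6*I*√2/5) = (-2023 + 21) + (14/5 - 6*I*√2/5) = -2002 + (14/5 - 6*I*√2/5) = -9996/5 - 6*I*√2/5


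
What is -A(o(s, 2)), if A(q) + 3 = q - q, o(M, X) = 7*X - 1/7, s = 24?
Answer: 3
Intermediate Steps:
o(M, X) = -⅐ + 7*X (o(M, X) = 7*X - 1*⅐ = 7*X - ⅐ = -⅐ + 7*X)
A(q) = -3 (A(q) = -3 + (q - q) = -3 + 0 = -3)
-A(o(s, 2)) = -1*(-3) = 3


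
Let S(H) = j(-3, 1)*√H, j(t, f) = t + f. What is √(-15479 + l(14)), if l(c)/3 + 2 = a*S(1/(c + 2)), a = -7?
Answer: I*√61898/2 ≈ 124.4*I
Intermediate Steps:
j(t, f) = f + t
S(H) = -2*√H (S(H) = (1 - 3)*√H = -2*√H)
l(c) = -6 + 42*√(1/(2 + c)) (l(c) = -6 + 3*(-(-14)*√(1/(c + 2))) = -6 + 3*(-(-14)*√(1/(2 + c))) = -6 + 3*(14*√(1/(2 + c))) = -6 + 42*√(1/(2 + c)))
√(-15479 + l(14)) = √(-15479 + (-6 + 42*√(1/(2 + 14)))) = √(-15479 + (-6 + 42*√(1/16))) = √(-15479 + (-6 + 42*(¼))) = √(-15479 + (-6 + 21/2)) = √(-15479 + 9/2) = √(-30949/2) = I*√61898/2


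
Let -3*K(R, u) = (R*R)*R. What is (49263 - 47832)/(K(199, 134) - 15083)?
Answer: -4293/7925848 ≈ -0.00054165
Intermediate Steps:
K(R, u) = -R³/3 (K(R, u) = -R*R*R/3 = -R²*R/3 = -R³/3)
(49263 - 47832)/(K(199, 134) - 15083) = (49263 - 47832)/(-⅓*199³ - 15083) = 1431/(-⅓*7880599 - 15083) = 1431/(-7880599/3 - 15083) = 1431/(-7925848/3) = 1431*(-3/7925848) = -4293/7925848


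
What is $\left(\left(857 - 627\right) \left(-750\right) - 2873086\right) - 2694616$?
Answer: $-5740202$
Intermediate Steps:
$\left(\left(857 - 627\right) \left(-750\right) - 2873086\right) - 2694616 = \left(230 \left(-750\right) - 2873086\right) - 2694616 = \left(-172500 - 2873086\right) - 2694616 = -3045586 - 2694616 = -5740202$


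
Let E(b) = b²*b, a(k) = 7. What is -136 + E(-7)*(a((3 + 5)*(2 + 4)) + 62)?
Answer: -23803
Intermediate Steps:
E(b) = b³
-136 + E(-7)*(a((3 + 5)*(2 + 4)) + 62) = -136 + (-7)³*(7 + 62) = -136 - 343*69 = -136 - 23667 = -23803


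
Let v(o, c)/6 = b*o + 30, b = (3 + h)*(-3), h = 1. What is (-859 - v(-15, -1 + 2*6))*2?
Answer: -4238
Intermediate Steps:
b = -12 (b = (3 + 1)*(-3) = 4*(-3) = -12)
v(o, c) = 180 - 72*o (v(o, c) = 6*(-12*o + 30) = 6*(30 - 12*o) = 180 - 72*o)
(-859 - v(-15, -1 + 2*6))*2 = (-859 - (180 - 72*(-15)))*2 = (-859 - (180 + 1080))*2 = (-859 - 1*1260)*2 = (-859 - 1260)*2 = -2119*2 = -4238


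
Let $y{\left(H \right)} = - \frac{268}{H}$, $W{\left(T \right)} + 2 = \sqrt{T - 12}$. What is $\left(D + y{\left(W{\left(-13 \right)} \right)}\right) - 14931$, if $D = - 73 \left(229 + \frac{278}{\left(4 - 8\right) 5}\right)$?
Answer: $- \frac{8878297}{290} + \frac{1340 i}{29} \approx -30615.0 + 46.207 i$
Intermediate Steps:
$W{\left(T \right)} = -2 + \sqrt{-12 + T}$ ($W{\left(T \right)} = -2 + \sqrt{T - 12} = -2 + \sqrt{-12 + T}$)
$D = - \frac{157023}{10}$ ($D = - 73 \left(229 + \frac{278}{\left(-4\right) 5}\right) = - 73 \left(229 + \frac{278}{-20}\right) = - 73 \left(229 + 278 \left(- \frac{1}{20}\right)\right) = - 73 \left(229 - \frac{139}{10}\right) = \left(-73\right) \frac{2151}{10} = - \frac{157023}{10} \approx -15702.0$)
$\left(D + y{\left(W{\left(-13 \right)} \right)}\right) - 14931 = \left(- \frac{157023}{10} - \frac{268}{-2 + \sqrt{-12 - 13}}\right) - 14931 = \left(- \frac{157023}{10} - \frac{268}{-2 + \sqrt{-25}}\right) - 14931 = \left(- \frac{157023}{10} - \frac{268}{-2 + 5 i}\right) - 14931 = \left(- \frac{157023}{10} - 268 \frac{-2 - 5 i}{29}\right) - 14931 = \left(- \frac{157023}{10} - \frac{268 \left(-2 - 5 i\right)}{29}\right) - 14931 = - \frac{306333}{10} - \frac{268 \left(-2 - 5 i\right)}{29}$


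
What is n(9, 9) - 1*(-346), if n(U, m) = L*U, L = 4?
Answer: 382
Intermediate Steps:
n(U, m) = 4*U
n(9, 9) - 1*(-346) = 4*9 - 1*(-346) = 36 + 346 = 382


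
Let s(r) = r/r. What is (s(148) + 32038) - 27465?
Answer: 4574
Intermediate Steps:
s(r) = 1
(s(148) + 32038) - 27465 = (1 + 32038) - 27465 = 32039 - 27465 = 4574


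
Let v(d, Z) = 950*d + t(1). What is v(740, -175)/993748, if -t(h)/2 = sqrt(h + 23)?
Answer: 175750/248437 - sqrt(6)/248437 ≈ 0.70741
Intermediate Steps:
t(h) = -2*sqrt(23 + h) (t(h) = -2*sqrt(h + 23) = -2*sqrt(23 + h))
v(d, Z) = -4*sqrt(6) + 950*d (v(d, Z) = 950*d - 2*sqrt(23 + 1) = 950*d - 4*sqrt(6) = -4*sqrt(6) + 950*d)
v(740, -175)/993748 = (-4*sqrt(6) + 950*740)/993748 = (-4*sqrt(6) + 703000)*(1/993748) = (703000 - 4*sqrt(6))*(1/993748) = 175750/248437 - sqrt(6)/248437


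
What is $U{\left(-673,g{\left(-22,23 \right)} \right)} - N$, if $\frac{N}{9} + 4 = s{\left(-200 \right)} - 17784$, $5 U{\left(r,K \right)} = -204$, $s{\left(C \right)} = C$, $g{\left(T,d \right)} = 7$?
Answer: $\frac{809256}{5} \approx 1.6185 \cdot 10^{5}$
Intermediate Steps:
$U{\left(r,K \right)} = - \frac{204}{5}$ ($U{\left(r,K \right)} = \frac{1}{5} \left(-204\right) = - \frac{204}{5}$)
$N = -161892$ ($N = -36 + 9 \left(-200 - 17784\right) = -36 + 9 \left(-17984\right) = -36 - 161856 = -161892$)
$U{\left(-673,g{\left(-22,23 \right)} \right)} - N = - \frac{204}{5} - -161892 = - \frac{204}{5} + 161892 = \frac{809256}{5}$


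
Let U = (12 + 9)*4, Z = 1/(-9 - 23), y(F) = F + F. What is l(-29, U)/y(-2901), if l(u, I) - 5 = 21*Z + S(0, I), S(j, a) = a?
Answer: -2827/185664 ≈ -0.015226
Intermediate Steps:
y(F) = 2*F
Z = -1/32 (Z = 1/(-32) = -1/32 ≈ -0.031250)
U = 84 (U = 21*4 = 84)
l(u, I) = 139/32 + I (l(u, I) = 5 + (21*(-1/32) + I) = 5 + (-21/32 + I) = 139/32 + I)
l(-29, U)/y(-2901) = (139/32 + 84)/((2*(-2901))) = (2827/32)/(-5802) = (2827/32)*(-1/5802) = -2827/185664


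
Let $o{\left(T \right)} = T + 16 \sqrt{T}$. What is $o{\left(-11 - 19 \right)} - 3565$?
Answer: $-3595 + 16 i \sqrt{30} \approx -3595.0 + 87.636 i$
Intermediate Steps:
$o{\left(-11 - 19 \right)} - 3565 = \left(\left(-11 - 19\right) + 16 \sqrt{-11 - 19}\right) - 3565 = \left(-30 + 16 \sqrt{-30}\right) - 3565 = \left(-30 + 16 i \sqrt{30}\right) - 3565 = -3595 + 16 i \sqrt{30}$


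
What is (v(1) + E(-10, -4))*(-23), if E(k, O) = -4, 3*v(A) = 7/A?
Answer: 115/3 ≈ 38.333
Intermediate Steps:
v(A) = 7/(3*A) (v(A) = (7/A)/3 = 7/(3*A))
(v(1) + E(-10, -4))*(-23) = ((7/3)/1 - 4)*(-23) = ((7/3)*1 - 4)*(-23) = (7/3 - 4)*(-23) = -5/3*(-23) = 115/3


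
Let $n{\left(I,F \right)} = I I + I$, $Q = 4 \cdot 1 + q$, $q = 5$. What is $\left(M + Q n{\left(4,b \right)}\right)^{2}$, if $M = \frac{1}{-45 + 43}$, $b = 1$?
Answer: $\frac{128881}{4} \approx 32220.0$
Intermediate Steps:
$Q = 9$ ($Q = 4 \cdot 1 + 5 = 4 + 5 = 9$)
$n{\left(I,F \right)} = I + I^{2}$ ($n{\left(I,F \right)} = I^{2} + I = I + I^{2}$)
$M = - \frac{1}{2}$ ($M = \frac{1}{-2} = - \frac{1}{2} \approx -0.5$)
$\left(M + Q n{\left(4,b \right)}\right)^{2} = \left(- \frac{1}{2} + 9 \cdot 4 \left(1 + 4\right)\right)^{2} = \left(- \frac{1}{2} + 9 \cdot 4 \cdot 5\right)^{2} = \left(- \frac{1}{2} + 9 \cdot 20\right)^{2} = \left(- \frac{1}{2} + 180\right)^{2} = \left(\frac{359}{2}\right)^{2} = \frac{128881}{4}$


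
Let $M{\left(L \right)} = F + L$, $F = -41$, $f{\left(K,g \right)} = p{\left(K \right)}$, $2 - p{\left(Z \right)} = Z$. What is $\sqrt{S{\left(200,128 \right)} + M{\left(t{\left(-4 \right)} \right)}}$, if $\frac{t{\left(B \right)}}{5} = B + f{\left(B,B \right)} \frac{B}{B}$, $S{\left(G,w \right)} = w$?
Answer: $\sqrt{97} \approx 9.8489$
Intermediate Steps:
$p{\left(Z \right)} = 2 - Z$
$f{\left(K,g \right)} = 2 - K$
$t{\left(B \right)} = 10$ ($t{\left(B \right)} = 5 \left(B + \left(2 - B\right) \frac{B}{B}\right) = 5 \left(B + \left(2 - B\right) 1\right) = 5 \left(B - \left(-2 + B\right)\right) = 5 \cdot 2 = 10$)
$M{\left(L \right)} = -41 + L$
$\sqrt{S{\left(200,128 \right)} + M{\left(t{\left(-4 \right)} \right)}} = \sqrt{128 + \left(-41 + 10\right)} = \sqrt{128 - 31} = \sqrt{97}$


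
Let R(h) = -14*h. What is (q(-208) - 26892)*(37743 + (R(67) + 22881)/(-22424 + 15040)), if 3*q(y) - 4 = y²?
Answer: -1303071997444/2769 ≈ -4.7059e+8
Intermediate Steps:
q(y) = 4/3 + y²/3
(q(-208) - 26892)*(37743 + (R(67) + 22881)/(-22424 + 15040)) = ((4/3 + (⅓)*(-208)²) - 26892)*(37743 + (-14*67 + 22881)/(-22424 + 15040)) = ((4/3 + (⅓)*43264) - 26892)*(37743 + (-938 + 22881)/(-7384)) = ((4/3 + 43264/3) - 26892)*(37743 + 21943*(-1/7384)) = (43268/3 - 26892)*(37743 - 21943/7384) = -37408/3*278672369/7384 = -1303071997444/2769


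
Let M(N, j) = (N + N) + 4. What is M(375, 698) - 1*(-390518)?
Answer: 391272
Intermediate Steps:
M(N, j) = 4 + 2*N (M(N, j) = 2*N + 4 = 4 + 2*N)
M(375, 698) - 1*(-390518) = (4 + 2*375) - 1*(-390518) = (4 + 750) + 390518 = 754 + 390518 = 391272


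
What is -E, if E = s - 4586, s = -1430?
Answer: 6016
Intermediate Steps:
E = -6016 (E = -1430 - 4586 = -6016)
-E = -1*(-6016) = 6016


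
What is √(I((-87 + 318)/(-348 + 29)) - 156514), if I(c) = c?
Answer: I*√131628883/29 ≈ 395.62*I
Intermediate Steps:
√(I((-87 + 318)/(-348 + 29)) - 156514) = √((-87 + 318)/(-348 + 29) - 156514) = √(231/(-319) - 156514) = √(231*(-1/319) - 156514) = √(-21/29 - 156514) = √(-4538927/29) = I*√131628883/29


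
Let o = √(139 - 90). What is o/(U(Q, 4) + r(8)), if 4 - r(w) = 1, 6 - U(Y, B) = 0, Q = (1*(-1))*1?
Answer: 7/9 ≈ 0.77778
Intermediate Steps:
Q = -1 (Q = -1*1 = -1)
U(Y, B) = 6 (U(Y, B) = 6 - 1*0 = 6 + 0 = 6)
o = 7 (o = √49 = 7)
r(w) = 3 (r(w) = 4 - 1*1 = 4 - 1 = 3)
o/(U(Q, 4) + r(8)) = 7/(6 + 3) = 7/9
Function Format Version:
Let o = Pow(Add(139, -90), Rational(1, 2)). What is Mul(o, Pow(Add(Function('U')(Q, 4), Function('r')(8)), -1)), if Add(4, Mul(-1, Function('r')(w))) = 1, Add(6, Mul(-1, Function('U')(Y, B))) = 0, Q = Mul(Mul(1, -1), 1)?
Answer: Rational(7, 9) ≈ 0.77778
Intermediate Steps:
Q = -1 (Q = Mul(-1, 1) = -1)
Function('U')(Y, B) = 6 (Function('U')(Y, B) = Add(6, Mul(-1, 0)) = Add(6, 0) = 6)
o = 7 (o = Pow(49, Rational(1, 2)) = 7)
Function('r')(w) = 3 (Function('r')(w) = Add(4, Mul(-1, 1)) = Add(4, -1) = 3)
Mul(o, Pow(Add(Function('U')(Q, 4), Function('r')(8)), -1)) = Mul(7, Pow(Add(6, 3), -1)) = Mul(7, Pow(9, -1)) = Mul(7, Rational(1, 9)) = Rational(7, 9)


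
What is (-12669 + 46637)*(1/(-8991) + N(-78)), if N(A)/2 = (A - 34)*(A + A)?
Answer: 10672117293904/8991 ≈ 1.1870e+9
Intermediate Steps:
N(A) = 4*A*(-34 + A) (N(A) = 2*((A - 34)*(A + A)) = 2*((-34 + A)*(2*A)) = 2*(2*A*(-34 + A)) = 4*A*(-34 + A))
(-12669 + 46637)*(1/(-8991) + N(-78)) = (-12669 + 46637)*(1/(-8991) + 4*(-78)*(-34 - 78)) = 33968*(-1/8991 + 4*(-78)*(-112)) = 33968*(-1/8991 + 34944) = 33968*(314181503/8991) = 10672117293904/8991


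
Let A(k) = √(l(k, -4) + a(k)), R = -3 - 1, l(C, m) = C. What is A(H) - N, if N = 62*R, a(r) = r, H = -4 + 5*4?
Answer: 248 + 4*√2 ≈ 253.66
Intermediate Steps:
H = 16 (H = -4 + 20 = 16)
R = -4
A(k) = √2*√k (A(k) = √(k + k) = √(2*k) = √2*√k)
N = -248 (N = 62*(-4) = -248)
A(H) - N = √2*√16 - 1*(-248) = √2*4 + 248 = 4*√2 + 248 = 248 + 4*√2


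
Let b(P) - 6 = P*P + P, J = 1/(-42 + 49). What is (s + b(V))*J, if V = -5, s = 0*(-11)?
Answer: 26/7 ≈ 3.7143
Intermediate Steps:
s = 0
J = ⅐ (J = 1/7 = ⅐ ≈ 0.14286)
b(P) = 6 + P + P² (b(P) = 6 + (P*P + P) = 6 + (P² + P) = 6 + (P + P²) = 6 + P + P²)
(s + b(V))*J = (0 + (6 - 5 + (-5)²))*(⅐) = (0 + (6 - 5 + 25))*(⅐) = (0 + 26)*(⅐) = 26*(⅐) = 26/7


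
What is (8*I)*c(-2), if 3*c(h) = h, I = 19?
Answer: -304/3 ≈ -101.33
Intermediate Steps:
c(h) = h/3
(8*I)*c(-2) = (8*19)*((⅓)*(-2)) = 152*(-⅔) = -304/3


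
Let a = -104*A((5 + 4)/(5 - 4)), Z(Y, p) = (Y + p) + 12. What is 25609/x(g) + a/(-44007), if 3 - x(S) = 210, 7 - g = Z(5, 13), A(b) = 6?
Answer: -375615365/3036483 ≈ -123.70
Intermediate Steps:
Z(Y, p) = 12 + Y + p
g = -23 (g = 7 - (12 + 5 + 13) = 7 - 1*30 = 7 - 30 = -23)
x(S) = -207 (x(S) = 3 - 1*210 = 3 - 210 = -207)
a = -624 (a = -104*6 = -624)
25609/x(g) + a/(-44007) = 25609/(-207) - 624/(-44007) = 25609*(-1/207) - 624*(-1/44007) = -25609/207 + 208/14669 = -375615365/3036483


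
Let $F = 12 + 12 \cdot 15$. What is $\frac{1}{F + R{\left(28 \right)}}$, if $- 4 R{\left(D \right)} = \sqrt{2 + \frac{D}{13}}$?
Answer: $\frac{6656}{1277943} + \frac{2 \sqrt{78}}{1277943} \approx 0.0052222$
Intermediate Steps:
$R{\left(D \right)} = - \frac{\sqrt{2 + \frac{D}{13}}}{4}$
$F = 192$ ($F = 12 + 180 = 192$)
$\frac{1}{F + R{\left(28 \right)}} = \frac{1}{192 - \frac{\sqrt{338 + 13 \cdot 28}}{52}} = \frac{1}{192 - \frac{\sqrt{338 + 364}}{52}} = \frac{1}{192 - \frac{\sqrt{702}}{52}} = \frac{1}{192 - \frac{3 \sqrt{78}}{52}}$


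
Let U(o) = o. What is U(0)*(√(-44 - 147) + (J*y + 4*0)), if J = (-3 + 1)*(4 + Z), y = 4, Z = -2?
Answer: 0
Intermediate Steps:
J = -4 (J = (-3 + 1)*(4 - 2) = -2*2 = -4)
U(0)*(√(-44 - 147) + (J*y + 4*0)) = 0*(√(-44 - 147) + (-4*4 + 4*0)) = 0*(√(-191) + (-16 + 0)) = 0*(I*√191 - 16) = 0*(-16 + I*√191) = 0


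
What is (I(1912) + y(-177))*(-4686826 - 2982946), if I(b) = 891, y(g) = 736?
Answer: -12478719044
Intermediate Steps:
(I(1912) + y(-177))*(-4686826 - 2982946) = (891 + 736)*(-4686826 - 2982946) = 1627*(-7669772) = -12478719044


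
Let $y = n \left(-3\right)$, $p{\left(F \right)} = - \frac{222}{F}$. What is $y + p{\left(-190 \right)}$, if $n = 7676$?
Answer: $- \frac{2187549}{95} \approx -23027.0$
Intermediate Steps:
$y = -23028$ ($y = 7676 \left(-3\right) = -23028$)
$y + p{\left(-190 \right)} = -23028 - \frac{222}{-190} = -23028 - - \frac{111}{95} = -23028 + \frac{111}{95} = - \frac{2187549}{95}$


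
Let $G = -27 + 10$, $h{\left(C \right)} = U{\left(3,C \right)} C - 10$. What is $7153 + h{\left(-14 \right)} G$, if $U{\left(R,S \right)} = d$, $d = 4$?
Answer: $8275$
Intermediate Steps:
$U{\left(R,S \right)} = 4$
$h{\left(C \right)} = -10 + 4 C$ ($h{\left(C \right)} = 4 C - 10 = -10 + 4 C$)
$G = -17$
$7153 + h{\left(-14 \right)} G = 7153 + \left(-10 + 4 \left(-14\right)\right) \left(-17\right) = 7153 + \left(-10 - 56\right) \left(-17\right) = 7153 - -1122 = 7153 + 1122 = 8275$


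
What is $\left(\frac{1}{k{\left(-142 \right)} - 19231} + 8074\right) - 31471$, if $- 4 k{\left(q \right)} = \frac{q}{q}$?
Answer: $- \frac{1799814229}{76925} \approx -23397.0$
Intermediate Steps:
$k{\left(q \right)} = - \frac{1}{4}$ ($k{\left(q \right)} = - \frac{q \frac{1}{q}}{4} = \left(- \frac{1}{4}\right) 1 = - \frac{1}{4}$)
$\left(\frac{1}{k{\left(-142 \right)} - 19231} + 8074\right) - 31471 = \left(\frac{1}{- \frac{1}{4} - 19231} + 8074\right) - 31471 = \left(\frac{1}{- \frac{76925}{4}} + 8074\right) - 31471 = \left(- \frac{4}{76925} + 8074\right) - 31471 = \frac{621092446}{76925} - 31471 = - \frac{1799814229}{76925}$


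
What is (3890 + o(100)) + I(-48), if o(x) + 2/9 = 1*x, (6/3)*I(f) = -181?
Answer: 70187/18 ≈ 3899.3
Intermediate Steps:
I(f) = -181/2 (I(f) = (½)*(-181) = -181/2)
o(x) = -2/9 + x (o(x) = -2/9 + 1*x = -2/9 + x)
(3890 + o(100)) + I(-48) = (3890 + (-2/9 + 100)) - 181/2 = (3890 + 898/9) - 181/2 = 35908/9 - 181/2 = 70187/18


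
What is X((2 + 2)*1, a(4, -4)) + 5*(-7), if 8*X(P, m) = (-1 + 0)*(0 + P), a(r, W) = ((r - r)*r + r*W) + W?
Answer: -71/2 ≈ -35.500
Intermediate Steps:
a(r, W) = W + W*r (a(r, W) = (0*r + W*r) + W = (0 + W*r) + W = W*r + W = W + W*r)
X(P, m) = -P/8 (X(P, m) = ((-1 + 0)*(0 + P))/8 = (-P)/8 = -P/8)
X((2 + 2)*1, a(4, -4)) + 5*(-7) = -(2 + 2)/8 + 5*(-7) = -1/2 - 35 = -⅛*4 - 35 = -½ - 35 = -71/2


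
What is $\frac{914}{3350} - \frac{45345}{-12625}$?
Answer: $\frac{130756}{33835} \approx 3.8645$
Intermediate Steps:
$\frac{914}{3350} - \frac{45345}{-12625} = 914 \cdot \frac{1}{3350} - - \frac{9069}{2525} = \frac{457}{1675} + \frac{9069}{2525} = \frac{130756}{33835}$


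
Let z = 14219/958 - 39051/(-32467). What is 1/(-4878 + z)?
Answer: -31103386/151223257777 ≈ -0.00020568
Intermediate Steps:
z = 499059131/31103386 (z = 14219*(1/958) - 39051*(-1/32467) = 14219/958 + 39051/32467 = 499059131/31103386 ≈ 16.045)
1/(-4878 + z) = 1/(-4878 + 499059131/31103386) = 1/(-151223257777/31103386) = -31103386/151223257777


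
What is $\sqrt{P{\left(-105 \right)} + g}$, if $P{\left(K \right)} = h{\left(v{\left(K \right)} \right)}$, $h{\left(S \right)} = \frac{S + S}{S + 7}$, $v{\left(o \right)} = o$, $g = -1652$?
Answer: $\frac{i \sqrt{80843}}{7} \approx 40.618 i$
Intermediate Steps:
$h{\left(S \right)} = \frac{2 S}{7 + S}$
$P{\left(K \right)} = \frac{2 K}{7 + K}$
$\sqrt{P{\left(-105 \right)} + g} = \sqrt{2 \left(-105\right) \frac{1}{7 - 105} - 1652} = \sqrt{2 \left(-105\right) \frac{1}{-98} - 1652} = \sqrt{2 \left(-105\right) \left(- \frac{1}{98}\right) - 1652} = \sqrt{\frac{15}{7} - 1652} = \sqrt{- \frac{11549}{7}} = \frac{i \sqrt{80843}}{7}$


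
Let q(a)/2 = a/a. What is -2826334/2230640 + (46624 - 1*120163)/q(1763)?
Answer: -41011171907/1115320 ≈ -36771.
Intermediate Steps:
q(a) = 2 (q(a) = 2*(a/a) = 2*1 = 2)
-2826334/2230640 + (46624 - 1*120163)/q(1763) = -2826334/2230640 + (46624 - 1*120163)/2 = -2826334*1/2230640 + (46624 - 120163)*(½) = -1413167/1115320 - 73539*½ = -1413167/1115320 - 73539/2 = -41011171907/1115320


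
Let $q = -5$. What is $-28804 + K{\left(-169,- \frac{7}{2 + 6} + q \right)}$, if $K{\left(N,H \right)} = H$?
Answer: $- \frac{230479}{8} \approx -28810.0$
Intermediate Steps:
$-28804 + K{\left(-169,- \frac{7}{2 + 6} + q \right)} = -28804 - \left(5 + \frac{7}{2 + 6}\right) = -28804 - \left(5 + \frac{7}{8}\right) = -28804 - \frac{47}{8} = - \frac{230479}{8}$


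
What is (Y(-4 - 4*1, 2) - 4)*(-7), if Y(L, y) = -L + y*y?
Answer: -56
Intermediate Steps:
Y(L, y) = y² - L (Y(L, y) = -L + y² = y² - L)
(Y(-4 - 4*1, 2) - 4)*(-7) = ((2² - (-4 - 4*1)) - 4)*(-7) = ((4 - (-4 - 4)) - 4)*(-7) = ((4 - 1*(-8)) - 4)*(-7) = ((4 + 8) - 4)*(-7) = (12 - 4)*(-7) = 8*(-7) = -56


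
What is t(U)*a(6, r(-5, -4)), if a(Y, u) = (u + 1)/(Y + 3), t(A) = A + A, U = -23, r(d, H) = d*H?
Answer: -322/3 ≈ -107.33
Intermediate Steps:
r(d, H) = H*d
t(A) = 2*A
a(Y, u) = (1 + u)/(3 + Y)
t(U)*a(6, r(-5, -4)) = (2*(-23))*((1 - 4*(-5))/(3 + 6)) = -46*(1 + 20)/9 = -46*21/9 = -46*7/3 = -322/3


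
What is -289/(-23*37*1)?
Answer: 289/851 ≈ 0.33960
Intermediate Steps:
-289/(-23*37*1) = -289/((-851*1)) = -289/(-851) = -289*(-1/851) = 289/851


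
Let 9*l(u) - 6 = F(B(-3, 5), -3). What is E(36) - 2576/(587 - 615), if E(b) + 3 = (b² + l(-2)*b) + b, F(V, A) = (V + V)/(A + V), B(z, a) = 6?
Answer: 1461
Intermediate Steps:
F(V, A) = 2*V/(A + V) (F(V, A) = (2*V)/(A + V) = 2*V/(A + V))
l(u) = 10/9 (l(u) = ⅔ + (2*6/(-3 + 6))/9 = ⅔ + (2*6/3)/9 = ⅔ + (2*6*(⅓))/9 = ⅔ + (⅑)*4 = ⅔ + 4/9 = 10/9)
E(b) = -3 + b² + 19*b/9 (E(b) = -3 + ((b² + 10*b/9) + b) = -3 + (b² + 19*b/9) = -3 + b² + 19*b/9)
E(36) - 2576/(587 - 615) = (-3 + 36² + (19/9)*36) - 2576/(587 - 615) = (-3 + 1296 + 76) - 2576/(-28) = 1369 - 2576*(-1/28) = 1369 + 92 = 1461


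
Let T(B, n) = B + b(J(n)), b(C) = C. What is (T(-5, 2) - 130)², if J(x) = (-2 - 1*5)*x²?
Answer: 26569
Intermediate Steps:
J(x) = -7*x² (J(x) = (-2 - 5)*x² = -7*x²)
T(B, n) = B - 7*n²
(T(-5, 2) - 130)² = ((-5 - 7*2²) - 130)² = ((-5 - 7*4) - 130)² = ((-5 - 28) - 130)² = (-33 - 130)² = (-163)² = 26569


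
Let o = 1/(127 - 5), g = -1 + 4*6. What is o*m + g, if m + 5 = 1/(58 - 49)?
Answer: 12605/549 ≈ 22.960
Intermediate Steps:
g = 23 (g = -1 + 24 = 23)
m = -44/9 (m = -5 + 1/(58 - 49) = -5 + 1/9 = -5 + ⅑ = -44/9 ≈ -4.8889)
o = 1/122 ≈ 0.0081967
o*m + g = (1/122)*(-44/9) + 23 = -22/549 + 23 = 12605/549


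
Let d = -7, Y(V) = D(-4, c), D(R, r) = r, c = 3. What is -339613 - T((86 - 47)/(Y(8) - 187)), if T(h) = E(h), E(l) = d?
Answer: -339606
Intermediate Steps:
Y(V) = 3
E(l) = -7
T(h) = -7
-339613 - T((86 - 47)/(Y(8) - 187)) = -339613 - 1*(-7) = -339613 + 7 = -339606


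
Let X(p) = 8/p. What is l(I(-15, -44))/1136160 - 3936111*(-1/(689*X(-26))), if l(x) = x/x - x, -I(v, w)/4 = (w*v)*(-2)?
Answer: -1118013248227/60216480 ≈ -18567.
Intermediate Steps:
I(v, w) = 8*v*w (I(v, w) = -4*w*v*(-2) = -4*v*w*(-2) = -(-8)*v*w = 8*v*w)
l(x) = 1 - x
l(I(-15, -44))/1136160 - 3936111*(-1/(689*X(-26))) = (1 - 8*(-15)*(-44))/1136160 - 3936111/((8/(-26))*(-689)) = (1 - 1*5280)*(1/1136160) - 3936111/((8*(-1/26))*(-689)) = (1 - 5280)*(1/1136160) - 3936111/((-4/13*(-689))) = -5279*1/1136160 - 3936111/212 = -5279/1136160 - 3936111*1/212 = -5279/1136160 - 3936111/212 = -1118013248227/60216480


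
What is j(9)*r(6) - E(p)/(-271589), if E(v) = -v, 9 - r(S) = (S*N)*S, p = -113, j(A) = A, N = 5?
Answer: -417975358/271589 ≈ -1539.0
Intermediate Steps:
r(S) = 9 - 5*S² (r(S) = 9 - S*5*S = 9 - 5*S*S = 9 - 5*S²)
j(9)*r(6) - E(p)/(-271589) = 9*(9 - 5*6²) - (-1*(-113))/(-271589) = 9*(9 - 5*36) - 113*(-1)/271589 = 9*(9 - 180) - 1*(-113/271589) = 9*(-171) + 113/271589 = -1539 + 113/271589 = -417975358/271589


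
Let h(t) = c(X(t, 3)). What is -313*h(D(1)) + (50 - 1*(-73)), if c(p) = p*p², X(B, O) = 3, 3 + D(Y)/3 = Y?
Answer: -8328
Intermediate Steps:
D(Y) = -9 + 3*Y
c(p) = p³
h(t) = 27 (h(t) = 3³ = 27)
-313*h(D(1)) + (50 - 1*(-73)) = -313*27 + (50 - 1*(-73)) = -8451 + (50 + 73) = -8451 + 123 = -8328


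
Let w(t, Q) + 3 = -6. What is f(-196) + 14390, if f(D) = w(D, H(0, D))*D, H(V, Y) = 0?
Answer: 16154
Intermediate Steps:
w(t, Q) = -9 (w(t, Q) = -3 - 6 = -9)
f(D) = -9*D
f(-196) + 14390 = -9*(-196) + 14390 = 1764 + 14390 = 16154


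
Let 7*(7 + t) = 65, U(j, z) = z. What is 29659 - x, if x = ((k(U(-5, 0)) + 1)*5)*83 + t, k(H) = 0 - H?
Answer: 204692/7 ≈ 29242.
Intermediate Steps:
k(H) = -H
t = 16/7 (t = -7 + (1/7)*65 = -7 + 65/7 = 16/7 ≈ 2.2857)
x = 2921/7 (x = ((-1*0 + 1)*5)*83 + 16/7 = ((0 + 1)*5)*83 + 16/7 = (1*5)*83 + 16/7 = 5*83 + 16/7 = 415 + 16/7 = 2921/7 ≈ 417.29)
29659 - x = 29659 - 1*2921/7 = 29659 - 2921/7 = 204692/7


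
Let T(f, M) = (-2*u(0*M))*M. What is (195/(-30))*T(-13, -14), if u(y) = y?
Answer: 0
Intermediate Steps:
T(f, M) = 0 (T(f, M) = (-0*M)*M = (-2*0)*M = 0*M = 0)
(195/(-30))*T(-13, -14) = (195/(-30))*0 = (195*(-1/30))*0 = -13/2*0 = 0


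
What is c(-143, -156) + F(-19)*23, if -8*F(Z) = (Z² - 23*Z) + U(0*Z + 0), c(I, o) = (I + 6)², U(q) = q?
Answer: 65899/4 ≈ 16475.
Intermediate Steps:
c(I, o) = (6 + I)²
F(Z) = -Z²/8 + 23*Z/8 (F(Z) = -((Z² - 23*Z) + (0*Z + 0))/8 = -((Z² - 23*Z) + (0 + 0))/8 = -((Z² - 23*Z) + 0)/8 = -(Z² - 23*Z)/8 = -Z²/8 + 23*Z/8)
c(-143, -156) + F(-19)*23 = (6 - 143)² + ((⅛)*(-19)*(23 - 1*(-19)))*23 = (-137)² + ((⅛)*(-19)*(23 + 19))*23 = 18769 + ((⅛)*(-19)*42)*23 = 18769 - 399/4*23 = 18769 - 9177/4 = 65899/4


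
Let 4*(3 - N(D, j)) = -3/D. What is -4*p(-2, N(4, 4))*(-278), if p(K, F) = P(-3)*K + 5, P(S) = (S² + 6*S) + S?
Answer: 32248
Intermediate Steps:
N(D, j) = 3 + 3/(4*D) (N(D, j) = 3 - (-3)/(4*D) = 3 + 3/(4*D))
P(S) = S² + 7*S
p(K, F) = 5 - 12*K (p(K, F) = (-3*(7 - 3))*K + 5 = (-3*4)*K + 5 = -12*K + 5 = 5 - 12*K)
-4*p(-2, N(4, 4))*(-278) = -4*(5 - 12*(-2))*(-278) = -4*(5 + 24)*(-278) = -4*29*(-278) = -1*116*(-278) = -116*(-278) = 32248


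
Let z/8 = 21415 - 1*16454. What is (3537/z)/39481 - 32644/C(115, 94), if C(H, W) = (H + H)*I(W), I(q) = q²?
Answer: -6392926405409/398053011979480 ≈ -0.016061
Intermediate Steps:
C(H, W) = 2*H*W² (C(H, W) = (H + H)*W² = (2*H)*W² = 2*H*W²)
z = 39688 (z = 8*(21415 - 1*16454) = 8*(21415 - 16454) = 8*4961 = 39688)
(3537/z)/39481 - 32644/C(115, 94) = (3537/39688)/39481 - 32644/(2*115*94²) = (3537*(1/39688))*(1/39481) - 32644/(2*115*8836) = (3537/39688)*(1/39481) - 32644/2032280 = 3537/1566921928 - 32644*1/2032280 = 3537/1566921928 - 8161/508070 = -6392926405409/398053011979480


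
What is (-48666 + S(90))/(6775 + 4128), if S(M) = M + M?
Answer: -48486/10903 ≈ -4.4470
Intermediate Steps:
S(M) = 2*M
(-48666 + S(90))/(6775 + 4128) = (-48666 + 2*90)/(6775 + 4128) = (-48666 + 180)/10903 = -48486*1/10903 = -48486/10903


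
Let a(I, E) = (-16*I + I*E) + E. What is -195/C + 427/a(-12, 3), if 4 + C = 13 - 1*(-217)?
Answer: 65497/35934 ≈ 1.8227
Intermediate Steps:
a(I, E) = E - 16*I + E*I (a(I, E) = (-16*I + E*I) + E = E - 16*I + E*I)
C = 226 (C = -4 + (13 - 1*(-217)) = -4 + (13 + 217) = -4 + 230 = 226)
-195/C + 427/a(-12, 3) = -195/226 + 427/(3 - 16*(-12) + 3*(-12)) = -195*1/226 + 427/(3 + 192 - 36) = -195/226 + 427/159 = 65497/35934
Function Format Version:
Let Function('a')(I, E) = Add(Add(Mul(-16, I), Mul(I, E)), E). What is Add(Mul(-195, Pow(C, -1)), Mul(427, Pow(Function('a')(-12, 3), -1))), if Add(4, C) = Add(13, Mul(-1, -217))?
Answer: Rational(65497, 35934) ≈ 1.8227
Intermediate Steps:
Function('a')(I, E) = Add(E, Mul(-16, I), Mul(E, I)) (Function('a')(I, E) = Add(Add(Mul(-16, I), Mul(E, I)), E) = Add(E, Mul(-16, I), Mul(E, I)))
C = 226 (C = Add(-4, Add(13, Mul(-1, -217))) = Add(-4, Add(13, 217)) = Add(-4, 230) = 226)
Add(Mul(-195, Pow(C, -1)), Mul(427, Pow(Function('a')(-12, 3), -1))) = Add(Mul(-195, Pow(226, -1)), Mul(427, Pow(Add(3, Mul(-16, -12), Mul(3, -12)), -1))) = Add(Mul(-195, Rational(1, 226)), Mul(427, Pow(Add(3, 192, -36), -1))) = Add(Rational(-195, 226), Mul(427, Pow(159, -1))) = Add(Rational(-195, 226), Mul(427, Rational(1, 159))) = Add(Rational(-195, 226), Rational(427, 159)) = Rational(65497, 35934)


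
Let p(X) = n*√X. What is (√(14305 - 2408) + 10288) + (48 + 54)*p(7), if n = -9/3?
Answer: 10288 + √11897 - 306*√7 ≈ 9587.5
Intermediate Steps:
n = -3 (n = -9*⅓ = -3)
p(X) = -3*√X
(√(14305 - 2408) + 10288) + (48 + 54)*p(7) = (√(14305 - 2408) + 10288) + (48 + 54)*(-3*√7) = (√11897 + 10288) + 102*(-3*√7) = (10288 + √11897) - 306*√7 = 10288 + √11897 - 306*√7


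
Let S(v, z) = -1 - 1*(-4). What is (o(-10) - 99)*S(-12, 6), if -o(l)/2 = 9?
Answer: -351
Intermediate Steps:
S(v, z) = 3 (S(v, z) = -1 + 4 = 3)
o(l) = -18 (o(l) = -2*9 = -18)
(o(-10) - 99)*S(-12, 6) = (-18 - 99)*3 = -117*3 = -351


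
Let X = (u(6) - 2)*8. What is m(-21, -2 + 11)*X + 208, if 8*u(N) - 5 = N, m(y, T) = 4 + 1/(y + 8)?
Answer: 2449/13 ≈ 188.38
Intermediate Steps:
m(y, T) = 4 + 1/(8 + y)
u(N) = 5/8 + N/8
X = -5 (X = ((5/8 + (⅛)*6) - 2)*8 = ((5/8 + ¾) - 2)*8 = (11/8 - 2)*8 = -5/8*8 = -5)
m(-21, -2 + 11)*X + 208 = ((33 + 4*(-21))/(8 - 21))*(-5) + 208 = ((33 - 84)/(-13))*(-5) + 208 = -1/13*(-51)*(-5) + 208 = (51/13)*(-5) + 208 = -255/13 + 208 = 2449/13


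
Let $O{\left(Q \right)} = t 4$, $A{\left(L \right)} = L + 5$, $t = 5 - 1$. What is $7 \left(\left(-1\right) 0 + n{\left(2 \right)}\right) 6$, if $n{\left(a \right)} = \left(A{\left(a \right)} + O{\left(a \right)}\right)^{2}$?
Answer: $22218$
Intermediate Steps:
$t = 4$
$A{\left(L \right)} = 5 + L$
$O{\left(Q \right)} = 16$ ($O{\left(Q \right)} = 4 \cdot 4 = 16$)
$n{\left(a \right)} = \left(21 + a\right)^{2}$ ($n{\left(a \right)} = \left(\left(5 + a\right) + 16\right)^{2} = \left(21 + a\right)^{2}$)
$7 \left(\left(-1\right) 0 + n{\left(2 \right)}\right) 6 = 7 \left(\left(-1\right) 0 + \left(21 + 2\right)^{2}\right) 6 = 7 \left(0 + 23^{2}\right) 6 = 7 \left(0 + 529\right) 6 = 7 \cdot 529 \cdot 6 = 3703 \cdot 6 = 22218$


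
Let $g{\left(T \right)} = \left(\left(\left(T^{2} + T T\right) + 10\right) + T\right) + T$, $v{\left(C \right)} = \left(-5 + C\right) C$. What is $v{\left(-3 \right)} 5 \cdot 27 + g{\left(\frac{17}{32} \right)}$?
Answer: $\frac{1664833}{512} \approx 3251.6$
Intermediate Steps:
$v{\left(C \right)} = C \left(-5 + C\right)$
$g{\left(T \right)} = 10 + 2 T + 2 T^{2}$ ($g{\left(T \right)} = \left(\left(\left(T^{2} + T^{2}\right) + 10\right) + T\right) + T = \left(\left(2 T^{2} + 10\right) + T\right) + T = \left(\left(10 + 2 T^{2}\right) + T\right) + T = \left(10 + T + 2 T^{2}\right) + T = 10 + 2 T + 2 T^{2}$)
$v{\left(-3 \right)} 5 \cdot 27 + g{\left(\frac{17}{32} \right)} = - 3 \left(-5 - 3\right) 5 \cdot 27 + \left(10 + 2 \cdot \frac{17}{32} + 2 \left(\frac{17}{32}\right)^{2}\right) = \left(-3\right) \left(-8\right) 135 + \left(10 + 2 \cdot 17 \cdot \frac{1}{32} + 2 \left(17 \cdot \frac{1}{32}\right)^{2}\right) = 24 \cdot 135 + \left(10 + 2 \cdot \frac{17}{32} + 2 \left(\frac{17}{32}\right)^{2}\right) = 3240 + \left(10 + \frac{17}{16} + 2 \cdot \frac{289}{1024}\right) = 3240 + \left(10 + \frac{17}{16} + \frac{289}{512}\right) = 3240 + \frac{5953}{512} = \frac{1664833}{512}$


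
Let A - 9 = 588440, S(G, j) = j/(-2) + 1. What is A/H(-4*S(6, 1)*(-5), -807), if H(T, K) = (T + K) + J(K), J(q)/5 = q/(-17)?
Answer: -10003633/9514 ≈ -1051.5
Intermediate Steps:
J(q) = -5*q/17 (J(q) = 5*(q/(-17)) = 5*(q*(-1/17)) = 5*(-q/17) = -5*q/17)
S(G, j) = 1 - j/2 (S(G, j) = j*(-½) + 1 = -j/2 + 1 = 1 - j/2)
A = 588449 (A = 9 + 588440 = 588449)
H(T, K) = T + 12*K/17 (H(T, K) = (T + K) - 5*K/17 = (K + T) - 5*K/17 = T + 12*K/17)
A/H(-4*S(6, 1)*(-5), -807) = 588449/(-4*(1 - ½*1)*(-5) + (12/17)*(-807)) = 588449/(-4*(1 - ½)*(-5) - 9684/17) = 588449/(-4*½*(-5) - 9684/17) = 588449/(-2*(-5) - 9684/17) = 588449/(10 - 9684/17) = 588449/(-9514/17) = 588449*(-17/9514) = -10003633/9514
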